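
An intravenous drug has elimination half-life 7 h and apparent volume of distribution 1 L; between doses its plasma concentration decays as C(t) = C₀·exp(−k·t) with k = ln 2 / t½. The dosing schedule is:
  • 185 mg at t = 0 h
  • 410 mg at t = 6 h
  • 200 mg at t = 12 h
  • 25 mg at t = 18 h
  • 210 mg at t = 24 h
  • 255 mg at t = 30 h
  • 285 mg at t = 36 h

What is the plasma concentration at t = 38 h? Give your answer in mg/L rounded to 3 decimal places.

k = ln 2 / 7 = 0.09902 per h
Dose 1 (185 mg at t=0 h): 185·exp(−0.09902·38) = 4.295 mg/L
Dose 2 (410 mg at t=6 h): 410·exp(−0.09902·32) = 17.244 mg/L
Dose 3 (200 mg at t=12 h): 200·exp(−0.09902·26) = 15.238 mg/L
Dose 4 (25 mg at t=18 h): 25·exp(−0.09902·20) = 3.450 mg/L
Dose 5 (210 mg at t=24 h): 210·exp(−0.09902·14) = 52.500 mg/L
Dose 6 (255 mg at t=30 h): 255·exp(−0.09902·8) = 115.480 mg/L
Dose 7 (285 mg at t=36 h): 285·exp(−0.09902·2) = 233.796 mg/L
C(38) = 4.295 + 17.244 + 15.238 + 3.450 + 52.500 + 115.480 + 233.796 = 442.003 mg/L

442.003 mg/L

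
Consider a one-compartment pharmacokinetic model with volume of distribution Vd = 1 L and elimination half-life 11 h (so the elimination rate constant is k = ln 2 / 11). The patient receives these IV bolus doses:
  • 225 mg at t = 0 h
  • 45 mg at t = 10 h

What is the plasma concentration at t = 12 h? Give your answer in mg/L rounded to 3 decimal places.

145.301 mg/L

k = ln 2 / 11 = 0.06301 per h
Dose 1 (225 mg at t=0 h): 225·exp(−0.06301·12) = 105.630 mg/L
Dose 2 (45 mg at t=10 h): 45·exp(−0.06301·2) = 39.672 mg/L
C(12) = 105.630 + 39.672 = 145.301 mg/L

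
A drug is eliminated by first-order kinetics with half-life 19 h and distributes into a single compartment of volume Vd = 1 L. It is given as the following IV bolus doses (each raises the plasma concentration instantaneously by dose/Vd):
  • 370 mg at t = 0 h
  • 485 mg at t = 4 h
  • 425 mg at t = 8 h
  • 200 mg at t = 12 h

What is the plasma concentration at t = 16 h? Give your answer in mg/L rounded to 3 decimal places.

k = ln 2 / 19 = 0.03648 per h
Dose 1 (370 mg at t=0 h): 370·exp(−0.03648·16) = 206.397 mg/L
Dose 2 (485 mg at t=4 h): 485·exp(−0.03648·12) = 313.053 mg/L
Dose 3 (425 mg at t=8 h): 425·exp(−0.03648·8) = 317.424 mg/L
Dose 4 (200 mg at t=12 h): 200·exp(−0.03648·4) = 172.844 mg/L
C(16) = 206.397 + 313.053 + 317.424 + 172.844 = 1009.718 mg/L

1009.718 mg/L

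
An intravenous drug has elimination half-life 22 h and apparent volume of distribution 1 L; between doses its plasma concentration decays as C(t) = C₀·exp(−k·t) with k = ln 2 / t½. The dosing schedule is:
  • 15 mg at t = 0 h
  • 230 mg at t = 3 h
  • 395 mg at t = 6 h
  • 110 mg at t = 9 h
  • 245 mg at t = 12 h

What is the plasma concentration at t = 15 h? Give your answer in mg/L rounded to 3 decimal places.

778.371 mg/L

k = ln 2 / 22 = 0.03151 per h
Dose 1 (15 mg at t=0 h): 15·exp(−0.03151·15) = 9.351 mg/L
Dose 2 (230 mg at t=3 h): 230·exp(−0.03151·12) = 157.590 mg/L
Dose 3 (395 mg at t=6 h): 395·exp(−0.03151·9) = 297.474 mg/L
Dose 4 (110 mg at t=9 h): 110·exp(−0.03151·6) = 91.053 mg/L
Dose 5 (245 mg at t=12 h): 245·exp(−0.03151·3) = 222.903 mg/L
C(15) = 9.351 + 157.590 + 297.474 + 91.053 + 222.903 = 778.371 mg/L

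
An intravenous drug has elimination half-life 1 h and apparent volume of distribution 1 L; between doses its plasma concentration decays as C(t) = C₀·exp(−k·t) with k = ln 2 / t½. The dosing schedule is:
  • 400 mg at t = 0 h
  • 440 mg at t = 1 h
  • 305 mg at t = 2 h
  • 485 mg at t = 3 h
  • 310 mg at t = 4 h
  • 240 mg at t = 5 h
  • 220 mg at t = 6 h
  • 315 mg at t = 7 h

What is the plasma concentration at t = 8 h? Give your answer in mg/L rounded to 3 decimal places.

k = ln 2 / 1 = 0.69315 per h
Dose 1 (400 mg at t=0 h): 400·exp(−0.69315·8) = 1.563 mg/L
Dose 2 (440 mg at t=1 h): 440·exp(−0.69315·7) = 3.438 mg/L
Dose 3 (305 mg at t=2 h): 305·exp(−0.69315·6) = 4.766 mg/L
Dose 4 (485 mg at t=3 h): 485·exp(−0.69315·5) = 15.156 mg/L
Dose 5 (310 mg at t=4 h): 310·exp(−0.69315·4) = 19.375 mg/L
Dose 6 (240 mg at t=5 h): 240·exp(−0.69315·3) = 30.000 mg/L
Dose 7 (220 mg at t=6 h): 220·exp(−0.69315·2) = 55.000 mg/L
Dose 8 (315 mg at t=7 h): 315·exp(−0.69315·1) = 157.500 mg/L
C(8) = 1.563 + 3.438 + 4.766 + 15.156 + 19.375 + 30.000 + 55.000 + 157.500 = 286.797 mg/L

286.797 mg/L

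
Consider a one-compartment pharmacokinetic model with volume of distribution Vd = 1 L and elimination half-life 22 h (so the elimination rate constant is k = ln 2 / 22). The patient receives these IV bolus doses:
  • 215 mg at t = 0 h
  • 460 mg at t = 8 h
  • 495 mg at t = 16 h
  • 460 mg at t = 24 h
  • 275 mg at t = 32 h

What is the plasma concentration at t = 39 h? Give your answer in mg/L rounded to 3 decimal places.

983.283 mg/L

k = ln 2 / 22 = 0.03151 per h
Dose 1 (215 mg at t=0 h): 215·exp(−0.03151·39) = 62.921 mg/L
Dose 2 (460 mg at t=8 h): 460·exp(−0.03151·31) = 173.212 mg/L
Dose 3 (495 mg at t=16 h): 495·exp(−0.03151·23) = 239.824 mg/L
Dose 4 (460 mg at t=24 h): 460·exp(−0.03151·15) = 286.754 mg/L
Dose 5 (275 mg at t=32 h): 275·exp(−0.03151·7) = 220.572 mg/L
C(39) = 62.921 + 173.212 + 239.824 + 286.754 + 220.572 = 983.283 mg/L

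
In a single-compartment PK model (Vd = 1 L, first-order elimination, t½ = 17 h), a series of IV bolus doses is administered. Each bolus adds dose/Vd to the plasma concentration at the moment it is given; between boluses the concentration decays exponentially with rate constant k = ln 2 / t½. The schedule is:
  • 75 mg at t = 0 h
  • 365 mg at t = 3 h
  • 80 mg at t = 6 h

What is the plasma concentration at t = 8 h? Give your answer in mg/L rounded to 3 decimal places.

425.544 mg/L

k = ln 2 / 17 = 0.04077 per h
Dose 1 (75 mg at t=0 h): 75·exp(−0.04077·8) = 54.125 mg/L
Dose 2 (365 mg at t=3 h): 365·exp(−0.04077·5) = 297.683 mg/L
Dose 3 (80 mg at t=6 h): 80·exp(−0.04077·2) = 73.735 mg/L
C(8) = 54.125 + 297.683 + 73.735 = 425.544 mg/L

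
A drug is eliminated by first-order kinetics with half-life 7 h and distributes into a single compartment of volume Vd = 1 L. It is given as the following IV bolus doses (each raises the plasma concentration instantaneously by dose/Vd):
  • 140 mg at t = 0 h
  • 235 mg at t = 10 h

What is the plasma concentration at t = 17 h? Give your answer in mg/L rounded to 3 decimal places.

143.505 mg/L

k = ln 2 / 7 = 0.09902 per h
Dose 1 (140 mg at t=0 h): 140·exp(−0.09902·17) = 26.005 mg/L
Dose 2 (235 mg at t=10 h): 235·exp(−0.09902·7) = 117.500 mg/L
C(17) = 26.005 + 117.500 = 143.505 mg/L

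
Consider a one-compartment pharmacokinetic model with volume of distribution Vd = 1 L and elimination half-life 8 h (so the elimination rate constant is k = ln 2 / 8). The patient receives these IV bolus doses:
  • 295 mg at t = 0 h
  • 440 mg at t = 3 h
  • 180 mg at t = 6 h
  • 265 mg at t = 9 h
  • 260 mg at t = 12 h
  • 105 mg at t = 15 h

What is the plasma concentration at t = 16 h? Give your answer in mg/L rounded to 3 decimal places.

716.708 mg/L

k = ln 2 / 8 = 0.08664 per h
Dose 1 (295 mg at t=0 h): 295·exp(−0.08664·16) = 73.750 mg/L
Dose 2 (440 mg at t=3 h): 440·exp(−0.08664·13) = 142.652 mg/L
Dose 3 (180 mg at t=6 h): 180·exp(−0.08664·10) = 75.681 mg/L
Dose 4 (265 mg at t=9 h): 265·exp(−0.08664·7) = 144.492 mg/L
Dose 5 (260 mg at t=12 h): 260·exp(−0.08664·4) = 183.848 mg/L
Dose 6 (105 mg at t=15 h): 105·exp(−0.08664·1) = 96.285 mg/L
C(16) = 73.750 + 142.652 + 75.681 + 144.492 + 183.848 + 96.285 = 716.708 mg/L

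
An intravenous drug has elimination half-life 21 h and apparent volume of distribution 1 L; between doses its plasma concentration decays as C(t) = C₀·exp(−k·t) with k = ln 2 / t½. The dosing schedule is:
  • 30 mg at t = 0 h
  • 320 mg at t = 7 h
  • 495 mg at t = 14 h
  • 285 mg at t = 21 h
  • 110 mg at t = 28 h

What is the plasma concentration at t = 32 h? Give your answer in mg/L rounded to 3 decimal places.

k = ln 2 / 21 = 0.03301 per h
Dose 1 (30 mg at t=0 h): 30·exp(−0.03301·32) = 10.433 mg/L
Dose 2 (320 mg at t=7 h): 320·exp(−0.03301·25) = 140.211 mg/L
Dose 3 (495 mg at t=14 h): 495·exp(−0.03301·18) = 273.262 mg/L
Dose 4 (285 mg at t=21 h): 285·exp(−0.03301·11) = 198.227 mg/L
Dose 5 (110 mg at t=28 h): 110·exp(−0.03301·4) = 96.395 mg/L
C(32) = 10.433 + 140.211 + 273.262 + 198.227 + 96.395 = 718.527 mg/L

718.527 mg/L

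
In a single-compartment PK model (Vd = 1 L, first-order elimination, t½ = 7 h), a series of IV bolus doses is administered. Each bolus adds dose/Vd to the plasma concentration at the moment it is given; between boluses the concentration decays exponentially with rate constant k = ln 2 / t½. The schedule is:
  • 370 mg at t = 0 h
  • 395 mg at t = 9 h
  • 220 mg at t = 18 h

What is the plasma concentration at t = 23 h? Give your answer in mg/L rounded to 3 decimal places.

k = ln 2 / 7 = 0.09902 per h
Dose 1 (370 mg at t=0 h): 370·exp(−0.09902·23) = 37.941 mg/L
Dose 2 (395 mg at t=9 h): 395·exp(−0.09902·14) = 98.750 mg/L
Dose 3 (220 mg at t=18 h): 220·exp(−0.09902·5) = 134.092 mg/L
C(23) = 37.941 + 98.750 + 134.092 = 270.782 mg/L

270.782 mg/L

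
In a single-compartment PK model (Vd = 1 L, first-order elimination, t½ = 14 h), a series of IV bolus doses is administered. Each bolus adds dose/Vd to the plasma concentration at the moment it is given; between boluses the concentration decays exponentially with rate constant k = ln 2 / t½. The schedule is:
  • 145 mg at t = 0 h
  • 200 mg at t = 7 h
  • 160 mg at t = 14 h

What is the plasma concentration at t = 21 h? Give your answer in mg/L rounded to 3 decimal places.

k = ln 2 / 14 = 0.04951 per h
Dose 1 (145 mg at t=0 h): 145·exp(−0.04951·21) = 51.265 mg/L
Dose 2 (200 mg at t=7 h): 200·exp(−0.04951·14) = 100.000 mg/L
Dose 3 (160 mg at t=14 h): 160·exp(−0.04951·7) = 113.137 mg/L
C(21) = 51.265 + 100.000 + 113.137 = 264.402 mg/L

264.402 mg/L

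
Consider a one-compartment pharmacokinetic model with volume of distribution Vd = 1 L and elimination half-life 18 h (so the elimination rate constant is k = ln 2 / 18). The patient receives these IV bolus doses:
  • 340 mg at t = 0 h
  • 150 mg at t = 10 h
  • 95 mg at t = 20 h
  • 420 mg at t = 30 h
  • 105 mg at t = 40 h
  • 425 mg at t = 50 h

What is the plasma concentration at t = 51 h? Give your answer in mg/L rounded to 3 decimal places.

k = ln 2 / 18 = 0.03851 per h
Dose 1 (340 mg at t=0 h): 340·exp(−0.03851·51) = 47.705 mg/L
Dose 2 (150 mg at t=10 h): 150·exp(−0.03851·41) = 30.932 mg/L
Dose 3 (95 mg at t=20 h): 95·exp(−0.03851·31) = 28.793 mg/L
Dose 4 (420 mg at t=30 h): 420·exp(−0.03851·21) = 187.089 mg/L
Dose 5 (105 mg at t=40 h): 105·exp(−0.03851·11) = 68.743 mg/L
Dose 6 (425 mg at t=50 h): 425·exp(−0.03851·1) = 408.945 mg/L
C(51) = 47.705 + 30.932 + 28.793 + 187.089 + 68.743 + 408.945 = 772.206 mg/L

772.206 mg/L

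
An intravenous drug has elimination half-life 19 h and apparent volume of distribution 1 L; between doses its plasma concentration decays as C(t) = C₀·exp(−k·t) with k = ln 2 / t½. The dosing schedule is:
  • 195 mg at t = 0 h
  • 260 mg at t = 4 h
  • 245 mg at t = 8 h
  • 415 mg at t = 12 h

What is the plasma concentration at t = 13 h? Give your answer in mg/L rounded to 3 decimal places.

912.872 mg/L

k = ln 2 / 19 = 0.03648 per h
Dose 1 (195 mg at t=0 h): 195·exp(−0.03648·13) = 121.358 mg/L
Dose 2 (260 mg at t=4 h): 260·exp(−0.03648·9) = 187.232 mg/L
Dose 3 (245 mg at t=8 h): 245·exp(−0.03648·5) = 204.149 mg/L
Dose 4 (415 mg at t=12 h): 415·exp(−0.03648·1) = 400.133 mg/L
C(13) = 121.358 + 187.232 + 204.149 + 400.133 = 912.872 mg/L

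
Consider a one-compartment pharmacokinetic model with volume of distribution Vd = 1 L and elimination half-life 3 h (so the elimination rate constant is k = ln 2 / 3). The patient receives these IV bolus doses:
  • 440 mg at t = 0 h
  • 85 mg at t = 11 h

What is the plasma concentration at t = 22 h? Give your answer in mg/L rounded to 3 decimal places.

k = ln 2 / 3 = 0.23105 per h
Dose 1 (440 mg at t=0 h): 440·exp(−0.23105·22) = 2.728 mg/L
Dose 2 (85 mg at t=11 h): 85·exp(−0.23105·11) = 6.693 mg/L
C(22) = 2.728 + 6.693 = 9.422 mg/L

9.422 mg/L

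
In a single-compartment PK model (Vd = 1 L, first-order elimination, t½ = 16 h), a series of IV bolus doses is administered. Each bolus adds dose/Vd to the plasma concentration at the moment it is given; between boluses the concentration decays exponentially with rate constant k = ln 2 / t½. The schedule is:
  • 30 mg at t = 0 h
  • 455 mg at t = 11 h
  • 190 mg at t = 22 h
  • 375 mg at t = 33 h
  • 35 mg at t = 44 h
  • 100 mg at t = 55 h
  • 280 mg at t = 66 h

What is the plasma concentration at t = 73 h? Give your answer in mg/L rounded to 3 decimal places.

k = ln 2 / 16 = 0.04332 per h
Dose 1 (30 mg at t=0 h): 30·exp(−0.04332·73) = 1.270 mg/L
Dose 2 (455 mg at t=11 h): 455·exp(−0.04332·62) = 31.011 mg/L
Dose 3 (190 mg at t=22 h): 190·exp(−0.04332·51) = 20.855 mg/L
Dose 4 (375 mg at t=33 h): 375·exp(−0.04332·40) = 66.291 mg/L
Dose 5 (35 mg at t=44 h): 35·exp(−0.04332·29) = 9.964 mg/L
Dose 6 (100 mg at t=55 h): 100·exp(−0.04332·18) = 45.850 mg/L
Dose 7 (280 mg at t=66 h): 280·exp(−0.04332·7) = 206.756 mg/L
C(73) = 1.270 + 31.011 + 20.855 + 66.291 + 9.964 + 45.850 + 206.756 = 381.998 mg/L

381.998 mg/L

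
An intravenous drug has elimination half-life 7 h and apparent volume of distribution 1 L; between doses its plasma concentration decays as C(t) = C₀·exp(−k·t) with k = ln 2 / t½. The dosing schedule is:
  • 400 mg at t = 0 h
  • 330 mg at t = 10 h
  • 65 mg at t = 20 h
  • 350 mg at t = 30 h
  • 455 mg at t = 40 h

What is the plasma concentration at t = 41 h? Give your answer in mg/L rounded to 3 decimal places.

k = ln 2 / 7 = 0.09902 per h
Dose 1 (400 mg at t=0 h): 400·exp(−0.09902·41) = 6.901 mg/L
Dose 2 (330 mg at t=10 h): 330·exp(−0.09902·31) = 15.324 mg/L
Dose 3 (65 mg at t=20 h): 65·exp(−0.09902·21) = 8.125 mg/L
Dose 4 (350 mg at t=30 h): 350·exp(−0.09902·11) = 117.766 mg/L
Dose 5 (455 mg at t=40 h): 455·exp(−0.09902·1) = 412.104 mg/L
C(41) = 6.901 + 15.324 + 8.125 + 117.766 + 412.104 = 560.220 mg/L

560.220 mg/L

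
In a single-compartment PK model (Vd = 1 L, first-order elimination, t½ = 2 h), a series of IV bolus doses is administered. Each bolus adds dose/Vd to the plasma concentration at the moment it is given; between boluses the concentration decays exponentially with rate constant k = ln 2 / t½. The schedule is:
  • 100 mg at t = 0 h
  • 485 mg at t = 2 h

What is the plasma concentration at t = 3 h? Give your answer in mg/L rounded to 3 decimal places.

378.302 mg/L

k = ln 2 / 2 = 0.34657 per h
Dose 1 (100 mg at t=0 h): 100·exp(−0.34657·3) = 35.355 mg/L
Dose 2 (485 mg at t=2 h): 485·exp(−0.34657·1) = 342.947 mg/L
C(3) = 35.355 + 342.947 = 378.302 mg/L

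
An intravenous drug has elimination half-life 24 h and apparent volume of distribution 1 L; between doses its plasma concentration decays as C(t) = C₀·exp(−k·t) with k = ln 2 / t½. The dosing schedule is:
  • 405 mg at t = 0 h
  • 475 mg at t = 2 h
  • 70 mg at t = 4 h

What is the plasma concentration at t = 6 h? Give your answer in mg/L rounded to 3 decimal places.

829.811 mg/L

k = ln 2 / 24 = 0.02888 per h
Dose 1 (405 mg at t=0 h): 405·exp(−0.02888·6) = 340.563 mg/L
Dose 2 (475 mg at t=2 h): 475·exp(−0.02888·4) = 423.177 mg/L
Dose 3 (70 mg at t=4 h): 70·exp(−0.02888·2) = 66.071 mg/L
C(6) = 340.563 + 423.177 + 66.071 = 829.811 mg/L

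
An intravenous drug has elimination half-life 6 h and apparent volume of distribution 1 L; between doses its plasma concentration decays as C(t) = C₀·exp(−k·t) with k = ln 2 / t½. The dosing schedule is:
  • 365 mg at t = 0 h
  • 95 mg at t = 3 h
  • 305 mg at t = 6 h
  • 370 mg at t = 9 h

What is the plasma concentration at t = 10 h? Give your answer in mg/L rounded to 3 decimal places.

k = ln 2 / 6 = 0.11552 per h
Dose 1 (365 mg at t=0 h): 365·exp(−0.11552·10) = 114.968 mg/L
Dose 2 (95 mg at t=3 h): 95·exp(−0.11552·7) = 42.318 mg/L
Dose 3 (305 mg at t=6 h): 305·exp(−0.11552·4) = 192.138 mg/L
Dose 4 (370 mg at t=9 h): 370·exp(−0.11552·1) = 329.633 mg/L
C(10) = 114.968 + 42.318 + 192.138 + 329.633 = 679.056 mg/L

679.056 mg/L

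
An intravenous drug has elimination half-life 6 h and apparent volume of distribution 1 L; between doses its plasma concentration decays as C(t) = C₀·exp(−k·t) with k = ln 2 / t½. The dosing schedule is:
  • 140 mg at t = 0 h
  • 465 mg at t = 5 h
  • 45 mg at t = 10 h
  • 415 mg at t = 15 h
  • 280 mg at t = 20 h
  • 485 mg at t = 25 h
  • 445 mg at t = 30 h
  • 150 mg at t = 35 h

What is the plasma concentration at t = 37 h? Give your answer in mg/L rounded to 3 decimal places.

k = ln 2 / 6 = 0.11552 per h
Dose 1 (140 mg at t=0 h): 140·exp(−0.11552·37) = 1.949 mg/L
Dose 2 (465 mg at t=5 h): 465·exp(−0.11552·32) = 11.533 mg/L
Dose 3 (45 mg at t=10 h): 45·exp(−0.11552·27) = 1.989 mg/L
Dose 4 (415 mg at t=15 h): 415·exp(−0.11552·22) = 32.679 mg/L
Dose 5 (280 mg at t=20 h): 280·exp(−0.11552·17) = 39.286 mg/L
Dose 6 (485 mg at t=25 h): 485·exp(−0.11552·12) = 121.250 mg/L
Dose 7 (445 mg at t=30 h): 445·exp(−0.11552·7) = 198.225 mg/L
Dose 8 (150 mg at t=35 h): 150·exp(−0.11552·2) = 119.055 mg/L
C(37) = 1.949 + 11.533 + 1.989 + 32.679 + 39.286 + 121.250 + 198.225 + 119.055 = 525.966 mg/L

525.966 mg/L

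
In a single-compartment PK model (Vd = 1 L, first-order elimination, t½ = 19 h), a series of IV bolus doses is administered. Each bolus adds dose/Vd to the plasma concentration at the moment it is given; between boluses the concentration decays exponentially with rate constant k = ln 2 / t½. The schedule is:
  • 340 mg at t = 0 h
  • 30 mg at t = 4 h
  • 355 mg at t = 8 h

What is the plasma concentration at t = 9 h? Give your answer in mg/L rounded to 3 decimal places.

612.122 mg/L

k = ln 2 / 19 = 0.03648 per h
Dose 1 (340 mg at t=0 h): 340·exp(−0.03648·9) = 244.842 mg/L
Dose 2 (30 mg at t=4 h): 30·exp(−0.03648·5) = 24.998 mg/L
Dose 3 (355 mg at t=8 h): 355·exp(−0.03648·1) = 342.282 mg/L
C(9) = 244.842 + 24.998 + 342.282 = 612.122 mg/L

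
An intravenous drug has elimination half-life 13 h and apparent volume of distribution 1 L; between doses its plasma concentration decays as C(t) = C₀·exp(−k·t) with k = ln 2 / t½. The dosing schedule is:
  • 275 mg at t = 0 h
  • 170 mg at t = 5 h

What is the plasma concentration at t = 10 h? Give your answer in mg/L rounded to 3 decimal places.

291.568 mg/L

k = ln 2 / 13 = 0.05332 per h
Dose 1 (275 mg at t=0 h): 275·exp(−0.05332·10) = 161.351 mg/L
Dose 2 (170 mg at t=5 h): 170·exp(−0.05332·5) = 130.217 mg/L
C(10) = 161.351 + 130.217 = 291.568 mg/L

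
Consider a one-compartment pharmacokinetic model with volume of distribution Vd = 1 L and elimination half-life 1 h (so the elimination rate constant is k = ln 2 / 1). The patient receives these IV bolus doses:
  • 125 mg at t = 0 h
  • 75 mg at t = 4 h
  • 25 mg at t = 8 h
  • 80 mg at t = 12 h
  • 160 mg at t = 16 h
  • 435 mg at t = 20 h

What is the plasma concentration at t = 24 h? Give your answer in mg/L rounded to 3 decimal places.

k = ln 2 / 1 = 0.69315 per h
Dose 1 (125 mg at t=0 h): 125·exp(−0.69315·24) = 0.000 mg/L
Dose 2 (75 mg at t=4 h): 75·exp(−0.69315·20) = 0.000 mg/L
Dose 3 (25 mg at t=8 h): 25·exp(−0.69315·16) = 0.000 mg/L
Dose 4 (80 mg at t=12 h): 80·exp(−0.69315·12) = 0.020 mg/L
Dose 5 (160 mg at t=16 h): 160·exp(−0.69315·8) = 0.625 mg/L
Dose 6 (435 mg at t=20 h): 435·exp(−0.69315·4) = 27.188 mg/L
C(24) = 0.000 + 0.000 + 0.000 + 0.020 + 0.625 + 27.188 = 27.832 mg/L

27.832 mg/L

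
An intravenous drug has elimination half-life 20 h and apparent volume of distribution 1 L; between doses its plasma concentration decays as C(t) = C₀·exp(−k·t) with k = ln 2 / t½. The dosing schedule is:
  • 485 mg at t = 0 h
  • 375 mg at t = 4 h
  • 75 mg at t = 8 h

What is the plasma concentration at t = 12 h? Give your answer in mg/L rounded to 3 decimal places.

k = ln 2 / 20 = 0.03466 per h
Dose 1 (485 mg at t=0 h): 485·exp(−0.03466·12) = 319.981 mg/L
Dose 2 (375 mg at t=4 h): 375·exp(−0.03466·8) = 284.197 mg/L
Dose 3 (75 mg at t=8 h): 75·exp(−0.03466·4) = 65.291 mg/L
C(12) = 319.981 + 284.197 + 65.291 = 669.469 mg/L

669.469 mg/L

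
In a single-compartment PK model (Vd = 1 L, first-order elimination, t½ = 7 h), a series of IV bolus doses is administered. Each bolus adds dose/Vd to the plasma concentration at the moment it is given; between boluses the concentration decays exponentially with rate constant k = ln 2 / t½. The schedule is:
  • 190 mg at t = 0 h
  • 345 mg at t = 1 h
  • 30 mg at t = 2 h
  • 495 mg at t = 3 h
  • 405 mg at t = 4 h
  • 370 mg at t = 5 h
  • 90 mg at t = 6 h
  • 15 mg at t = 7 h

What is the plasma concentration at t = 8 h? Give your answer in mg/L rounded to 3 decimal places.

1211.681 mg/L

k = ln 2 / 7 = 0.09902 per h
Dose 1 (190 mg at t=0 h): 190·exp(−0.09902·8) = 86.044 mg/L
Dose 2 (345 mg at t=1 h): 345·exp(−0.09902·7) = 172.500 mg/L
Dose 3 (30 mg at t=2 h): 30·exp(−0.09902·6) = 16.561 mg/L
Dose 4 (495 mg at t=3 h): 495·exp(−0.09902·5) = 301.706 mg/L
Dose 5 (405 mg at t=4 h): 405·exp(−0.09902·4) = 272.545 mg/L
Dose 6 (370 mg at t=5 h): 370·exp(−0.09902·3) = 274.909 mg/L
Dose 7 (90 mg at t=6 h): 90·exp(−0.09902·2) = 73.830 mg/L
Dose 8 (15 mg at t=7 h): 15·exp(−0.09902·1) = 13.586 mg/L
C(8) = 86.044 + 172.500 + 16.561 + 301.706 + 272.545 + 274.909 + 73.830 + 13.586 = 1211.681 mg/L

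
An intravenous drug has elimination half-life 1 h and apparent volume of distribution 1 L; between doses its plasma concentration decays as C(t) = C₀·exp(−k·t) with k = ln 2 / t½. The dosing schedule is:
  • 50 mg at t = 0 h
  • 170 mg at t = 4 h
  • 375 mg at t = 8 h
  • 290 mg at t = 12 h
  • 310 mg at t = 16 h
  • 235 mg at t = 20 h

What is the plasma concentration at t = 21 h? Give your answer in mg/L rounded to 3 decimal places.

k = ln 2 / 1 = 0.69315 per h
Dose 1 (50 mg at t=0 h): 50·exp(−0.69315·21) = 0.000 mg/L
Dose 2 (170 mg at t=4 h): 170·exp(−0.69315·17) = 0.001 mg/L
Dose 3 (375 mg at t=8 h): 375·exp(−0.69315·13) = 0.046 mg/L
Dose 4 (290 mg at t=12 h): 290·exp(−0.69315·9) = 0.566 mg/L
Dose 5 (310 mg at t=16 h): 310·exp(−0.69315·5) = 9.688 mg/L
Dose 6 (235 mg at t=20 h): 235·exp(−0.69315·1) = 117.500 mg/L
C(21) = 0.000 + 0.001 + 0.046 + 0.566 + 9.688 + 117.500 = 127.801 mg/L

127.801 mg/L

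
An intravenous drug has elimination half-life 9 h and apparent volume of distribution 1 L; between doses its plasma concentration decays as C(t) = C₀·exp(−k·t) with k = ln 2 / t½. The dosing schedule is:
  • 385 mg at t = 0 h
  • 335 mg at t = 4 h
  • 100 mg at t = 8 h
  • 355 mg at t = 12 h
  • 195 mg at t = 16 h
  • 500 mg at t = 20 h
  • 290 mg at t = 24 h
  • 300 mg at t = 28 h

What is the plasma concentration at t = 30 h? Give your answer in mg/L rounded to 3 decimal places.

k = ln 2 / 9 = 0.07702 per h
Dose 1 (385 mg at t=0 h): 385·exp(−0.07702·30) = 38.197 mg/L
Dose 2 (335 mg at t=4 h): 335·exp(−0.07702·26) = 45.228 mg/L
Dose 3 (100 mg at t=8 h): 100·exp(−0.07702·22) = 18.372 mg/L
Dose 4 (355 mg at t=12 h): 355·exp(−0.07702·18) = 88.750 mg/L
Dose 5 (195 mg at t=16 h): 195·exp(−0.07702·14) = 66.339 mg/L
Dose 6 (500 mg at t=20 h): 500·exp(−0.07702·10) = 231.469 mg/L
Dose 7 (290 mg at t=24 h): 290·exp(−0.07702·6) = 182.689 mg/L
Dose 8 (300 mg at t=28 h): 300·exp(−0.07702·2) = 257.173 mg/L
C(30) = 38.197 + 45.228 + 18.372 + 88.750 + 66.339 + 231.469 + 182.689 + 257.173 = 928.215 mg/L

928.215 mg/L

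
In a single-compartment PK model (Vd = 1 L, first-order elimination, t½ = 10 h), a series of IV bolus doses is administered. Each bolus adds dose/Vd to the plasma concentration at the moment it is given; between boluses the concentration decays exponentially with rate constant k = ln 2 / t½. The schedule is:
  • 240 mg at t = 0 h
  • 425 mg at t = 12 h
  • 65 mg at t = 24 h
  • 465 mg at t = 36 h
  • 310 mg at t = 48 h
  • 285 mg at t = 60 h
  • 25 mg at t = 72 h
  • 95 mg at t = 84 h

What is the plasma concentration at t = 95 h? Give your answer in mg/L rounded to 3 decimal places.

96.454 mg/L

k = ln 2 / 10 = 0.06931 per h
Dose 1 (240 mg at t=0 h): 240·exp(−0.06931·95) = 0.331 mg/L
Dose 2 (425 mg at t=12 h): 425·exp(−0.06931·83) = 1.348 mg/L
Dose 3 (65 mg at t=24 h): 65·exp(−0.06931·71) = 0.474 mg/L
Dose 4 (465 mg at t=36 h): 465·exp(−0.06931·59) = 7.787 mg/L
Dose 5 (310 mg at t=48 h): 310·exp(−0.06931·47) = 11.927 mg/L
Dose 6 (285 mg at t=60 h): 285·exp(−0.06931·35) = 25.191 mg/L
Dose 7 (25 mg at t=72 h): 25·exp(−0.06931·23) = 5.077 mg/L
Dose 8 (95 mg at t=84 h): 95·exp(−0.06931·11) = 44.319 mg/L
C(95) = 0.331 + 1.348 + 0.474 + 7.787 + 11.927 + 25.191 + 5.077 + 44.319 = 96.454 mg/L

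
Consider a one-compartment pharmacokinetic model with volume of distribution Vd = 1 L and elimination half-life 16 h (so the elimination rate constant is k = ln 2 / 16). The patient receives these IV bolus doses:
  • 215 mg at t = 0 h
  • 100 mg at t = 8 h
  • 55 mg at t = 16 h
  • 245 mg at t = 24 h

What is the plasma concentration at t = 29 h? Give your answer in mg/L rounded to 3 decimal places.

k = ln 2 / 16 = 0.04332 per h
Dose 1 (215 mg at t=0 h): 215·exp(−0.04332·29) = 61.210 mg/L
Dose 2 (100 mg at t=8 h): 100·exp(−0.04332·21) = 40.262 mg/L
Dose 3 (55 mg at t=16 h): 55·exp(−0.04332·13) = 31.317 mg/L
Dose 4 (245 mg at t=24 h): 245·exp(−0.04332·5) = 197.285 mg/L
C(29) = 61.210 + 40.262 + 31.317 + 197.285 = 330.074 mg/L

330.074 mg/L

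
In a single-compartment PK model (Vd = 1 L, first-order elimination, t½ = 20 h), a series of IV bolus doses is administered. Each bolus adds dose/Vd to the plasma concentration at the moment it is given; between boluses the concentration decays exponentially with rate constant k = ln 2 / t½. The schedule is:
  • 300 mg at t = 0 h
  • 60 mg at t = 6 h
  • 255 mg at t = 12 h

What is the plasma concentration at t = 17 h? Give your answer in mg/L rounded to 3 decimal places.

k = ln 2 / 20 = 0.03466 per h
Dose 1 (300 mg at t=0 h): 300·exp(−0.03466·17) = 166.435 mg/L
Dose 2 (60 mg at t=6 h): 60·exp(−0.03466·11) = 40.981 mg/L
Dose 3 (255 mg at t=12 h): 255·exp(−0.03466·5) = 214.429 mg/L
C(17) = 166.435 + 40.981 + 214.429 = 421.845 mg/L

421.845 mg/L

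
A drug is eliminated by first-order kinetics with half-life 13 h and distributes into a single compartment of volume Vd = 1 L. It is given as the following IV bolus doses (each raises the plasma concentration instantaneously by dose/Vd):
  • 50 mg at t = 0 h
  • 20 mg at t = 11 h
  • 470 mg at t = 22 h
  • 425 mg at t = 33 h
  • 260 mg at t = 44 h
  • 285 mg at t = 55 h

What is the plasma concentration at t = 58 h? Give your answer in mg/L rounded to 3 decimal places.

551.032 mg/L

k = ln 2 / 13 = 0.05332 per h
Dose 1 (50 mg at t=0 h): 50·exp(−0.05332·58) = 2.269 mg/L
Dose 2 (20 mg at t=11 h): 20·exp(−0.05332·47) = 1.632 mg/L
Dose 3 (470 mg at t=22 h): 470·exp(−0.05332·36) = 68.941 mg/L
Dose 4 (425 mg at t=33 h): 425·exp(−0.05332·25) = 112.069 mg/L
Dose 5 (260 mg at t=44 h): 260·exp(−0.05332·14) = 123.250 mg/L
Dose 6 (285 mg at t=55 h): 285·exp(−0.05332·3) = 242.871 mg/L
C(58) = 2.269 + 1.632 + 68.941 + 112.069 + 123.250 + 242.871 = 551.032 mg/L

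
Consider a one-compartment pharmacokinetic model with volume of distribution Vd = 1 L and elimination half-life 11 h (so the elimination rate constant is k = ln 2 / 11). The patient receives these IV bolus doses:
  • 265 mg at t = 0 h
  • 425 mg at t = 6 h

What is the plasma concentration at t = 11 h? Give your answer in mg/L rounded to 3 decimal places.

k = ln 2 / 11 = 0.06301 per h
Dose 1 (265 mg at t=0 h): 265·exp(−0.06301·11) = 132.500 mg/L
Dose 2 (425 mg at t=6 h): 425·exp(−0.06301·5) = 310.140 mg/L
C(11) = 132.500 + 310.140 = 442.640 mg/L

442.640 mg/L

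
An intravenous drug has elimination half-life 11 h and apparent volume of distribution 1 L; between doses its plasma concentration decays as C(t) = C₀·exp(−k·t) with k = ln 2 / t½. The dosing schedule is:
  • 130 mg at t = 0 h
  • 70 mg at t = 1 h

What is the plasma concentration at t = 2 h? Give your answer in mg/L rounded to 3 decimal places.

180.332 mg/L

k = ln 2 / 11 = 0.06301 per h
Dose 1 (130 mg at t=0 h): 130·exp(−0.06301·2) = 114.607 mg/L
Dose 2 (70 mg at t=1 h): 70·exp(−0.06301·1) = 65.725 mg/L
C(2) = 114.607 + 65.725 = 180.332 mg/L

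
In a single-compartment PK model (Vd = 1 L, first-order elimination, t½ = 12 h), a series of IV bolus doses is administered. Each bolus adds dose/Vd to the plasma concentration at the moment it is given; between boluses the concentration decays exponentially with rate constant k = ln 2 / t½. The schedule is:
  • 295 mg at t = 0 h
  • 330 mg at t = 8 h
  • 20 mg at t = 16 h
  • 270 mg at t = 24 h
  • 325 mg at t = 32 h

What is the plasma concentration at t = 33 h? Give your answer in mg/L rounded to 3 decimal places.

k = ln 2 / 12 = 0.05776 per h
Dose 1 (295 mg at t=0 h): 295·exp(−0.05776·33) = 43.852 mg/L
Dose 2 (330 mg at t=8 h): 330·exp(−0.05776·25) = 77.870 mg/L
Dose 3 (20 mg at t=16 h): 20·exp(−0.05776·17) = 7.492 mg/L
Dose 4 (270 mg at t=24 h): 270·exp(−0.05776·9) = 160.543 mg/L
Dose 5 (325 mg at t=32 h): 325·exp(−0.05776·1) = 306.759 mg/L
C(33) = 43.852 + 77.870 + 7.492 + 160.543 + 306.759 = 596.515 mg/L

596.515 mg/L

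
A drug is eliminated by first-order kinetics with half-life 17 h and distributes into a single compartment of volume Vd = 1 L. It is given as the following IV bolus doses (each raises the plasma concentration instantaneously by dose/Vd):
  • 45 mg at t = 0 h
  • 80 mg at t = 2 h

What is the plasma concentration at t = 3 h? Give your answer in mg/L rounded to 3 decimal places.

116.623 mg/L

k = ln 2 / 17 = 0.04077 per h
Dose 1 (45 mg at t=0 h): 45·exp(−0.04077·3) = 39.819 mg/L
Dose 2 (80 mg at t=2 h): 80·exp(−0.04077·1) = 76.804 mg/L
C(3) = 39.819 + 76.804 = 116.623 mg/L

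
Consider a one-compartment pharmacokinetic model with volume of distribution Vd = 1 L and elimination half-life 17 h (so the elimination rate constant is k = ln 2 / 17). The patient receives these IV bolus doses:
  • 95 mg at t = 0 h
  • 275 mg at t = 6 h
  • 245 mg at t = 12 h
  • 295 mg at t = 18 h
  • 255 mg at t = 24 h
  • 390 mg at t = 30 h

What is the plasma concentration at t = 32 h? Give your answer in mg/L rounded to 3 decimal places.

k = ln 2 / 17 = 0.04077 per h
Dose 1 (95 mg at t=0 h): 95·exp(−0.04077·32) = 25.768 mg/L
Dose 2 (275 mg at t=6 h): 275·exp(−0.04077·26) = 95.265 mg/L
Dose 3 (245 mg at t=12 h): 245·exp(−0.04077·20) = 108.396 mg/L
Dose 4 (295 mg at t=18 h): 295·exp(−0.04077·14) = 166.692 mg/L
Dose 5 (255 mg at t=24 h): 255·exp(−0.04077·8) = 184.026 mg/L
Dose 6 (390 mg at t=30 h): 390·exp(−0.04077·2) = 359.459 mg/L
C(32) = 25.768 + 95.265 + 108.396 + 166.692 + 184.026 + 359.459 = 939.606 mg/L

939.606 mg/L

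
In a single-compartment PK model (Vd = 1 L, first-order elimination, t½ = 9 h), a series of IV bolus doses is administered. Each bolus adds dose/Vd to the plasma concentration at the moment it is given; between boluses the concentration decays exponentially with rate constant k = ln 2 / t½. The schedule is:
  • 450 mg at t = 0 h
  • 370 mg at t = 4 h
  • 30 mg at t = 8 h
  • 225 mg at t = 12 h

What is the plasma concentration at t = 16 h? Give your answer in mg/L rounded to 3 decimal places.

k = ln 2 / 9 = 0.07702 per h
Dose 1 (450 mg at t=0 h): 450·exp(−0.07702·16) = 131.235 mg/L
Dose 2 (370 mg at t=4 h): 370·exp(−0.07702·12) = 146.835 mg/L
Dose 3 (30 mg at t=8 h): 30·exp(−0.07702·8) = 16.201 mg/L
Dose 4 (225 mg at t=12 h): 225·exp(−0.07702·4) = 165.345 mg/L
C(16) = 131.235 + 146.835 + 16.201 + 165.345 = 459.615 mg/L

459.615 mg/L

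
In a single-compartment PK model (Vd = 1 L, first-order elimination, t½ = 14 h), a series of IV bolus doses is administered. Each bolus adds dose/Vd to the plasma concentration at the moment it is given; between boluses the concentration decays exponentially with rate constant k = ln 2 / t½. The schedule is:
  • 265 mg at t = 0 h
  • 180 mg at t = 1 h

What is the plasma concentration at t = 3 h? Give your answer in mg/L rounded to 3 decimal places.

391.453 mg/L

k = ln 2 / 14 = 0.04951 per h
Dose 1 (265 mg at t=0 h): 265·exp(−0.04951·3) = 228.423 mg/L
Dose 2 (180 mg at t=1 h): 180·exp(−0.04951·2) = 163.030 mg/L
C(3) = 228.423 + 163.030 = 391.453 mg/L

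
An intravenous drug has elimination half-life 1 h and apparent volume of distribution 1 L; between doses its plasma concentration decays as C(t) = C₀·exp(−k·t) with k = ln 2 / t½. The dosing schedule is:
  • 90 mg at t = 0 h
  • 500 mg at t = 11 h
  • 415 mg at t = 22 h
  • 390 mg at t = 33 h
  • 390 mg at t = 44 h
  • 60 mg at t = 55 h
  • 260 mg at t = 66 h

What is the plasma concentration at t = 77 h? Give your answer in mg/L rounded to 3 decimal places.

0.127 mg/L

k = ln 2 / 1 = 0.69315 per h
Dose 1 (90 mg at t=0 h): 90·exp(−0.69315·77) = 0.000 mg/L
Dose 2 (500 mg at t=11 h): 500·exp(−0.69315·66) = 0.000 mg/L
Dose 3 (415 mg at t=22 h): 415·exp(−0.69315·55) = 0.000 mg/L
Dose 4 (390 mg at t=33 h): 390·exp(−0.69315·44) = 0.000 mg/L
Dose 5 (390 mg at t=44 h): 390·exp(−0.69315·33) = 0.000 mg/L
Dose 6 (60 mg at t=55 h): 60·exp(−0.69315·22) = 0.000 mg/L
Dose 7 (260 mg at t=66 h): 260·exp(−0.69315·11) = 0.127 mg/L
C(77) = 0.000 + 0.000 + 0.000 + 0.000 + 0.000 + 0.000 + 0.127 = 0.127 mg/L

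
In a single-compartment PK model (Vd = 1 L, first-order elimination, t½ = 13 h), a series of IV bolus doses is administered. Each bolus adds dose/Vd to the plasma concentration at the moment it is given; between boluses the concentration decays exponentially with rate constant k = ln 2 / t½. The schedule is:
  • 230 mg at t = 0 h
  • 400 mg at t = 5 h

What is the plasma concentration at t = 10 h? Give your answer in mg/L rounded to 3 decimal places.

k = ln 2 / 13 = 0.05332 per h
Dose 1 (230 mg at t=0 h): 230·exp(−0.05332·10) = 134.948 mg/L
Dose 2 (400 mg at t=5 h): 400·exp(−0.05332·5) = 306.393 mg/L
C(10) = 134.948 + 306.393 = 441.341 mg/L

441.341 mg/L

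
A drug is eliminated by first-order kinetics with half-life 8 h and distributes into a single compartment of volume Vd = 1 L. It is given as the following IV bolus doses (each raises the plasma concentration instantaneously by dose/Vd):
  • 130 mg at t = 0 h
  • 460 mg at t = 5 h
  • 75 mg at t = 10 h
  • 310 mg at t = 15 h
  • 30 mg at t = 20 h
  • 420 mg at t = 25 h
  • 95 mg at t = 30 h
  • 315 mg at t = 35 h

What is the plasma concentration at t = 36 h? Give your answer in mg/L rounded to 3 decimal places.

k = ln 2 / 8 = 0.08664 per h
Dose 1 (130 mg at t=0 h): 130·exp(−0.08664·36) = 5.745 mg/L
Dose 2 (460 mg at t=5 h): 460·exp(−0.08664·31) = 31.352 mg/L
Dose 3 (75 mg at t=10 h): 75·exp(−0.08664·26) = 7.883 mg/L
Dose 4 (310 mg at t=15 h): 310·exp(−0.08664·21) = 50.253 mg/L
Dose 5 (30 mg at t=20 h): 30·exp(−0.08664·16) = 7.500 mg/L
Dose 6 (420 mg at t=25 h): 420·exp(−0.08664·11) = 161.932 mg/L
Dose 7 (95 mg at t=30 h): 95·exp(−0.08664·6) = 56.487 mg/L
Dose 8 (315 mg at t=35 h): 315·exp(−0.08664·1) = 288.856 mg/L
C(36) = 5.745 + 31.352 + 7.883 + 50.253 + 7.500 + 161.932 + 56.487 + 288.856 = 610.009 mg/L

610.009 mg/L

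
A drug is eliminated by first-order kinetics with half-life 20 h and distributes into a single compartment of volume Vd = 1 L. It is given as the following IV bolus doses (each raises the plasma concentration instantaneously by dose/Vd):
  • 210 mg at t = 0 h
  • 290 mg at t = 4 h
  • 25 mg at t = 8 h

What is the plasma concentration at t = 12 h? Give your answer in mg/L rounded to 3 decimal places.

k = ln 2 / 20 = 0.03466 per h
Dose 1 (210 mg at t=0 h): 210·exp(−0.03466·12) = 138.548 mg/L
Dose 2 (290 mg at t=4 h): 290·exp(−0.03466·8) = 219.779 mg/L
Dose 3 (25 mg at t=8 h): 25·exp(−0.03466·4) = 21.764 mg/L
C(12) = 138.548 + 219.779 + 21.764 = 380.091 mg/L

380.091 mg/L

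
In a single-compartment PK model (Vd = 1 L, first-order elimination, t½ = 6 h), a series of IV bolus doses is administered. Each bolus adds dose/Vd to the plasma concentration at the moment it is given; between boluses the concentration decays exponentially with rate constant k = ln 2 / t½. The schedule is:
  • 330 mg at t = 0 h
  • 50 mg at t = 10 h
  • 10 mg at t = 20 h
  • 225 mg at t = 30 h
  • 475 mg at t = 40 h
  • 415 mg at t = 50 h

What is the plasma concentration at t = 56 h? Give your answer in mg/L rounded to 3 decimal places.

k = ln 2 / 6 = 0.11552 per h
Dose 1 (330 mg at t=0 h): 330·exp(−0.11552·56) = 0.512 mg/L
Dose 2 (50 mg at t=10 h): 50·exp(−0.11552·46) = 0.246 mg/L
Dose 3 (10 mg at t=20 h): 10·exp(−0.11552·36) = 0.156 mg/L
Dose 4 (225 mg at t=30 h): 225·exp(−0.11552·26) = 11.161 mg/L
Dose 5 (475 mg at t=40 h): 475·exp(−0.11552·16) = 74.808 mg/L
Dose 6 (415 mg at t=50 h): 415·exp(−0.11552·6) = 207.500 mg/L
C(56) = 0.512 + 0.246 + 0.156 + 11.161 + 74.808 + 207.500 = 294.383 mg/L

294.383 mg/L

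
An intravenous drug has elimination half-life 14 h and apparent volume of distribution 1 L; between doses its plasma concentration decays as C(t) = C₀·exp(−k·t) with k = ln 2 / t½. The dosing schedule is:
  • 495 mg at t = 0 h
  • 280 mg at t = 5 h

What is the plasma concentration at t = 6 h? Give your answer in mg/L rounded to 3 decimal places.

634.258 mg/L

k = ln 2 / 14 = 0.04951 per h
Dose 1 (495 mg at t=0 h): 495·exp(−0.04951·6) = 367.784 mg/L
Dose 2 (280 mg at t=5 h): 280·exp(−0.04951·1) = 266.475 mg/L
C(6) = 367.784 + 266.475 = 634.258 mg/L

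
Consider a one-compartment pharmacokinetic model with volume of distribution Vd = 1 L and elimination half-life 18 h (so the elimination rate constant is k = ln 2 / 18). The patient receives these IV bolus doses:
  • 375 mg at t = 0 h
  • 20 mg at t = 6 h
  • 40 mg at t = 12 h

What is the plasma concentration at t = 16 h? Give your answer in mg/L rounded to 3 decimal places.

250.409 mg/L

k = ln 2 / 18 = 0.03851 per h
Dose 1 (375 mg at t=0 h): 375·exp(−0.03851·16) = 202.511 mg/L
Dose 2 (20 mg at t=6 h): 20·exp(−0.03851·10) = 13.608 mg/L
Dose 3 (40 mg at t=12 h): 40·exp(−0.03851·4) = 34.290 mg/L
C(16) = 202.511 + 13.608 + 34.290 = 250.409 mg/L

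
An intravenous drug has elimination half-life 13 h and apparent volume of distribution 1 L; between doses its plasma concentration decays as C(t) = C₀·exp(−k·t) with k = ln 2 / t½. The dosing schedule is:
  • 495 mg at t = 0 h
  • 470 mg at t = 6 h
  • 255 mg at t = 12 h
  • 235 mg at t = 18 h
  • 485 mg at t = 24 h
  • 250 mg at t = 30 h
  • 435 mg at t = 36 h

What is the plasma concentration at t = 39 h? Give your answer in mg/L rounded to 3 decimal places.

k = ln 2 / 13 = 0.05332 per h
Dose 1 (495 mg at t=0 h): 495·exp(−0.05332·39) = 61.875 mg/L
Dose 2 (470 mg at t=6 h): 470·exp(−0.05332·33) = 80.899 mg/L
Dose 3 (255 mg at t=12 h): 255·exp(−0.05332·27) = 60.440 mg/L
Dose 4 (235 mg at t=18 h): 235·exp(−0.05332·21) = 76.699 mg/L
Dose 5 (485 mg at t=24 h): 485·exp(−0.05332·15) = 217.971 mg/L
Dose 6 (250 mg at t=30 h): 250·exp(−0.05332·9) = 154.716 mg/L
Dose 7 (435 mg at t=36 h): 435·exp(−0.05332·3) = 370.698 mg/L
C(39) = 61.875 + 80.899 + 60.440 + 76.699 + 217.971 + 154.716 + 370.698 = 1023.299 mg/L

1023.299 mg/L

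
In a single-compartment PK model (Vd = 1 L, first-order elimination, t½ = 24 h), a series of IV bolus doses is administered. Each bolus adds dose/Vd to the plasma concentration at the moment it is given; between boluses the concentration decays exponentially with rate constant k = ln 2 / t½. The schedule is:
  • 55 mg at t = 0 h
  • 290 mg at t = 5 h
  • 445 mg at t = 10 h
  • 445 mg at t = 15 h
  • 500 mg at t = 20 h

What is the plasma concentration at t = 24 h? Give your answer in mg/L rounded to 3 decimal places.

1280.619 mg/L

k = ln 2 / 24 = 0.02888 per h
Dose 1 (55 mg at t=0 h): 55·exp(−0.02888·24) = 27.500 mg/L
Dose 2 (290 mg at t=5 h): 290·exp(−0.02888·19) = 167.526 mg/L
Dose 3 (445 mg at t=10 h): 445·exp(−0.02888·14) = 297.002 mg/L
Dose 4 (445 mg at t=15 h): 445·exp(−0.02888·9) = 343.142 mg/L
Dose 5 (500 mg at t=20 h): 500·exp(−0.02888·4) = 445.449 mg/L
C(24) = 27.500 + 167.526 + 297.002 + 343.142 + 445.449 = 1280.619 mg/L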